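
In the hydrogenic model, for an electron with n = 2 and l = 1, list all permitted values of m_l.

m_l takes every integer from −l to +l. With l = 1 that gives the 3 values -1, 0, 1.

-1, 0, 1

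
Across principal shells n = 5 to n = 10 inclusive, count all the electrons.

710

Shell n has n² orbitals: 5²=25 + 6²=36 + 7²=49 + 8²=64 + 9²=81 + 10²=100 = 355 orbitals.
Two spin states per orbital: 2 × 355 = 710 electrons.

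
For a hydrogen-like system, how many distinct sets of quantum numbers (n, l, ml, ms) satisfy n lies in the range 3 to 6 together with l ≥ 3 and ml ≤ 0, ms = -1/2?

Treat each shell separately and count matching orbitals:
n=4 → 4; n=5 → 9; n=6 → 15.
Orbitals: 4 + 9 + 15 = 28. With ms fixed to -1/2 there is one state per orbital, so 28 states.

28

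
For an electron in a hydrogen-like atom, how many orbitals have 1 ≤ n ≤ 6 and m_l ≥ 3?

Per-shell orbital counts meeting the constraint:
n=4 → 1; n=5 → 3; n=6 → 6.
Total orbitals: 1 + 3 + 6 = 10.

10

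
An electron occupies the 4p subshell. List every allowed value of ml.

-1, 0, 1

The 4p subshell has l = 1, and ml takes every integer from −l to +l. With l = 1 that gives the 3 values -1, 0, 1.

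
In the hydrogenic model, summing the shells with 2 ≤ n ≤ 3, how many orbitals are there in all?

Shell n has n² orbitals: 2²=4 + 3²=9 = 13 orbitals.

13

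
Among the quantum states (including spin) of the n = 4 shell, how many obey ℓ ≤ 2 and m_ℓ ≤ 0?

12

With n = 4 the allowed ℓ are 0, 1, …, 3.
Per ℓ-value: ℓ=0 → 1; ℓ=1 → 2; ℓ=2 → 3.
Orbitals: 1 + 2 + 3 = 6. Each orbital carries two spin states, so 6 × 2 = 12 states.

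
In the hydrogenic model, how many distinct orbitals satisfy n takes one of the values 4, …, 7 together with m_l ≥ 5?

Treat each shell separately and count matching orbitals:
n=6 → 1; n=7 → 3.
Total orbitals: 1 + 3 = 4.

4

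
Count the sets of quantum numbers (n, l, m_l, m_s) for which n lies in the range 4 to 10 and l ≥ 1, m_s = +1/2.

Work shell by shell — for each n, count the (l, m_l) pairs that satisfy l ≥ 1:
n=4 → 15; n=5 → 24; n=6 → 35; n=7 → 48; n=8 → 63; n=9 → 80; n=10 → 99.
Orbitals: 15 + 24 + 35 + 48 + 63 + 80 + 99 = 364. With m_s fixed to +1/2 there is one state per orbital, so 364 states.

364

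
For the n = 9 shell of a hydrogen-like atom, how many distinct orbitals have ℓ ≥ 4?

65

Orbitals with ℓ ≥ 4, by ℓ: ℓ=4 → 9; ℓ=5 → 11; ℓ=6 → 13; ℓ=7 → 15; ℓ=8 → 17.
Total orbitals: 9 + 11 + 13 + 15 + 17 = 65.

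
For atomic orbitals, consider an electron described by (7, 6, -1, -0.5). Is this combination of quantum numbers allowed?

n = 7 is a positive integer. l = 6 satisfies 0 ≤ l ≤ n−1 = 6. m_l = -1 lies in the range −l … +l (here −6 … 6). m_s = -1/2 is one of ±1/2.
All four constraints are satisfied.

Yes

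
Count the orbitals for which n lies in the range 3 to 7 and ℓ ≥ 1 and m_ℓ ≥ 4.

10

Count contributing orbitals for each principal shell:
n=5 → 1; n=6 → 3; n=7 → 6.
Total orbitals: 1 + 3 + 6 = 10.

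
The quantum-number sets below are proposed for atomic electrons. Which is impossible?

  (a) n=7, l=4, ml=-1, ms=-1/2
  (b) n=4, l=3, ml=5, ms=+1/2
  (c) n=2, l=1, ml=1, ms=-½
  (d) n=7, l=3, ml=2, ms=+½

(b) has |ml| = 5 > l = 3, violating −l ≤ ml ≤ l.
The remaining sets (a), (c), (d) satisfy all four rules.

(b)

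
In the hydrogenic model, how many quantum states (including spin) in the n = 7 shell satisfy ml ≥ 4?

12

The (l, ml) pairs meeting ml ≥ 4 give: l=4 → 1; l=5 → 2; l=6 → 3.
Orbitals: 1 + 2 + 3 = 6. Each orbital carries two spin states, so 6 × 2 = 12 states.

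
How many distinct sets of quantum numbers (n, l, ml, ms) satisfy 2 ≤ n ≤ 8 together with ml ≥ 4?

Count contributing orbitals for each principal shell:
n=5 → 1; n=6 → 3; n=7 → 6; n=8 → 10.
Orbitals: 1 + 3 + 6 + 10 = 20. Including both spin states (ms = ±1/2) gives 2 × 20 = 40 states.

40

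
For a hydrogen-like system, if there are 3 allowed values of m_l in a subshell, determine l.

m_l ranges over 2l+1 integers, so 2l+1 = 3 ⇒ l = 1.

l = 1 (p)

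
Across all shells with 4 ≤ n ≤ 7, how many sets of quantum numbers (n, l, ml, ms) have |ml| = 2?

Work shell by shell — for each n, count the (l, ml) pairs that satisfy |ml| = 2:
n=4 → 4; n=5 → 6; n=6 → 8; n=7 → 10.
Orbitals: 4 + 6 + 8 + 10 = 28. Including both spin states (ms = ±1/2) gives 2 × 28 = 56 states.

56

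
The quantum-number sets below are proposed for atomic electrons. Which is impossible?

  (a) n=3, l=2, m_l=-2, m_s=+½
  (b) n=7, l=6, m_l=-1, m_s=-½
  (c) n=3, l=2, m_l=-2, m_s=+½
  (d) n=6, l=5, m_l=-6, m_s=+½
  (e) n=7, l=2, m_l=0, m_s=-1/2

(d) has |m_l| = 6 > l = 5, violating −l ≤ m_l ≤ l.
The remaining sets (a), (b), (c), (e) satisfy all four rules.

(d)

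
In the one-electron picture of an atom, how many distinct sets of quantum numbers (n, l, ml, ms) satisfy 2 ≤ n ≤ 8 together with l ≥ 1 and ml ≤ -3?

Count contributing orbitals for each principal shell:
n=4 → 1; n=5 → 3; n=6 → 6; n=7 → 10; n=8 → 15.
Orbitals: 1 + 3 + 6 + 10 + 15 = 35. Including both spin states (ms = ±1/2) gives 2 × 35 = 70 states.

70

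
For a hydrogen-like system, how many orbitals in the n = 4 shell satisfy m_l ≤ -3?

Go through l = 0, …, 3 (the values permitted for n = 4).
Per l-value: l=3 → 1.
Total orbitals: 1.

1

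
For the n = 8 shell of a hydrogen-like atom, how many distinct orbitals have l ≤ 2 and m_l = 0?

Orbitals with l ≤ 2 and m_l = 0, by l: l=0 → 1; l=1 → 1; l=2 → 1.
Total orbitals: 1 + 1 + 1 = 3.

3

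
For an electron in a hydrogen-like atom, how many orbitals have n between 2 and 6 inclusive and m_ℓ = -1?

Per-shell orbital counts meeting the constraint:
n=2 → 1; n=3 → 2; n=4 → 3; n=5 → 4; n=6 → 5.
Total orbitals: 1 + 2 + 3 + 4 + 5 = 15.

15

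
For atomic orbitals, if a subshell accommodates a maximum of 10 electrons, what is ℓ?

2(2ℓ+1) = 10 ⇒ 2ℓ+1 = 5 ⇒ ℓ = 2.

ℓ = 2 (d)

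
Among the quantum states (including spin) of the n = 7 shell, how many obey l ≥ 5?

The n = 7 shell has l = 0 through 6; check each.
Orbitals with l ≥ 5, by l: l=5 → 11; l=6 → 13.
Orbitals: 11 + 13 = 24. Each orbital carries two spin states, so 24 × 2 = 48 states.

48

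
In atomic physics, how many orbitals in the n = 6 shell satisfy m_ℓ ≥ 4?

For n = 6, ℓ ranges over 0 … 5.
The (ℓ, m_ℓ) pairs meeting m_ℓ ≥ 4 give: ℓ=4 → 1; ℓ=5 → 2.
Total orbitals: 1 + 2 = 3.

3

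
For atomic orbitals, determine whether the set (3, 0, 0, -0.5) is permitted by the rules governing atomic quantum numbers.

n = 3 is a positive integer. l = 0 satisfies 0 ≤ l ≤ n−1 = 2. m_l = 0 lies in the range −l … +l (here 0). m_s = -1/2 is one of ±1/2.
All four constraints are satisfied.

Allowed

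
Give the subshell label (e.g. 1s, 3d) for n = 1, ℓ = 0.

1s

ℓ = 0 corresponds to the letter 's', so the subshell is 1s.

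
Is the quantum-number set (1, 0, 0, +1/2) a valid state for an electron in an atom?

n = 1 is a positive integer. ℓ = 0 satisfies 0 ≤ ℓ ≤ n−1 = 0. m_ℓ = 0 lies in the range −ℓ … +ℓ (here 0). m_s = +1/2 is one of ±1/2.
All four constraints are satisfied.

Valid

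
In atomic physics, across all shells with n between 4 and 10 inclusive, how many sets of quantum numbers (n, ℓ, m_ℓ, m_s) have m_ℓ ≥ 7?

20

Go shell by shell, enumerating (ℓ, m_ℓ) with m_ℓ ≥ 7:
n=8 → 1; n=9 → 3; n=10 → 6.
Orbitals: 1 + 3 + 6 = 10. Including both spin states (m_s = ±1/2) gives 2 × 10 = 20 states.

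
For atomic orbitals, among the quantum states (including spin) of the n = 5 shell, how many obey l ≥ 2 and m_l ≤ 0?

Contributions: l=2 → 3; l=3 → 4; l=4 → 5.
Orbitals: 3 + 4 + 5 = 12. Each orbital carries two spin states, so 12 × 2 = 24 states.

24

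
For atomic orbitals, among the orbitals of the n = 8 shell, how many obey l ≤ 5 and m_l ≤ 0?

For n = 8, l ranges over 0 … 7.
Per l-value: l=0 → 1; l=1 → 2; l=2 → 3; l=3 → 4; l=4 → 5; l=5 → 6.
Total orbitals: 1 + 2 + 3 + 4 + 5 + 6 = 21.

21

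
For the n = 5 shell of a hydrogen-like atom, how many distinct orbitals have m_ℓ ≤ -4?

1

The (ℓ, m_ℓ) pairs meeting m_ℓ ≤ -4 give: ℓ=4 → 1.
Total orbitals: 1.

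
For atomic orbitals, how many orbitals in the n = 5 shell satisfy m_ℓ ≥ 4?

For n = 5, ℓ ranges over 0 … 4.
Orbitals with m_ℓ ≥ 4, by ℓ: ℓ=4 → 1.
Total orbitals: 1.

1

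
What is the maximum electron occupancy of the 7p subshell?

6

A subshell with l = 1 has 2l+1 = 3 orbitals, each holding 2 electrons (spin ±1/2), so 3 × 2 = 6.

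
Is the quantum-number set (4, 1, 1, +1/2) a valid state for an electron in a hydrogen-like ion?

Yes

n = 4 is a positive integer. l = 1 satisfies 0 ≤ l ≤ n−1 = 3. ml = 1 lies in the range −l … +l (here −1 … 1). ms = +1/2 is one of ±1/2.
All four constraints are satisfied.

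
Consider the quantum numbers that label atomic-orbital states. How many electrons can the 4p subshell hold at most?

A subshell with l = 1 has 2l+1 = 3 orbitals, each holding 2 electrons (spin ±1/2), so 3 × 2 = 6.

6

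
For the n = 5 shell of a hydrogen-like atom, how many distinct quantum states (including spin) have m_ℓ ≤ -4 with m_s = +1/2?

1

For n = 5, ℓ ranges over 0 … 4.
Contributions: ℓ=4 → 1.
Orbitals: 1. With m_s fixed to a single value there is one state per orbital, giving 1 state.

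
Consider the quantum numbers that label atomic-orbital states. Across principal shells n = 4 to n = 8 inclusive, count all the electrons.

Shell n has n² orbitals: 4²=16 + 5²=25 + 6²=36 + 7²=49 + 8²=64 = 190 orbitals.
Two spin states per orbital: 2 × 190 = 380 electrons.

380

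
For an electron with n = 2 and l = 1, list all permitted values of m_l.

-1, 0, 1

m_l takes every integer from −l to +l. With l = 1 that gives the 3 values -1, 0, 1.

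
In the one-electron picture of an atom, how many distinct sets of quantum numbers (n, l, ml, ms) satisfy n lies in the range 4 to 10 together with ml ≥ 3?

168

Work shell by shell — for each n, count the (l, ml) pairs that satisfy ml ≥ 3:
n=4 → 1; n=5 → 3; n=6 → 6; n=7 → 10; n=8 → 15; n=9 → 21; n=10 → 28.
Orbitals: 1 + 3 + 6 + 10 + 15 + 21 + 28 = 84. Including both spin states (ms = ±1/2) gives 2 × 84 = 168 states.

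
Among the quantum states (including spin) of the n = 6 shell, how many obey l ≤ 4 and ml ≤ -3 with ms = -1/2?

3

The (l, ml) pairs meeting l ≤ 4 and ml ≤ -3 give: l=3 → 1; l=4 → 2.
Orbitals: 1 + 2 = 3. With ms fixed to a single value there is one state per orbital, giving 3 states.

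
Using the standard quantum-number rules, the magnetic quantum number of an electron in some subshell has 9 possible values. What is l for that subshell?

l = 4 (g)

m_l ranges over 2l+1 integers, so 2l+1 = 9 ⇒ l = 4.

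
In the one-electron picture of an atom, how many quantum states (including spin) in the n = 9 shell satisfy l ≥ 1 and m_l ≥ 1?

Orbitals with l ≥ 1 and m_l ≥ 1, by l: l=1 → 1; l=2 → 2; l=3 → 3; l=4 → 4; l=5 → 5; l=6 → 6; l=7 → 7; l=8 → 8.
Orbitals: 1 + 2 + 3 + 4 + 5 + 6 + 7 + 8 = 36. Each orbital carries two spin states, so 36 × 2 = 72 states.

72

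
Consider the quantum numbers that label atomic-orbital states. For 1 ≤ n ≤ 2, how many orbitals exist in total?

5

Total orbitals = 1² + 2² = 5.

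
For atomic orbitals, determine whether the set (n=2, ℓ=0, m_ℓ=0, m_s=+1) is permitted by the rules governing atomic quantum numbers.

The spin quantum number for an electron can only be m_s = +1/2 or −1/2; m_s = +1 is not one of those.

Not allowed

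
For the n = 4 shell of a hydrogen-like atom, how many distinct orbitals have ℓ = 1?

For n = 4, ℓ ranges over 0 … 3.
Orbitals with ℓ = 1, by ℓ: ℓ=1 → 3.
Total orbitals: 3.

3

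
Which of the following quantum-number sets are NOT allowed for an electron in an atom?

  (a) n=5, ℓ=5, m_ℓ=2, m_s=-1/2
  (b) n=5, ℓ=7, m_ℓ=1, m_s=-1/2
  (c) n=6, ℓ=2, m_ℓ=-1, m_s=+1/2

(a) and (b)

(a) has ℓ = 5 ≥ n = 5, violating 0 ≤ ℓ ≤ n−1.
(b) has ℓ = 7 ≥ n = 5, violating 0 ≤ ℓ ≤ n−1.
The remaining set (c) satisfies all four rules.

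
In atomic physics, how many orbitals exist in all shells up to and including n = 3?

Total orbitals = 1² + 2² + 3² = 14.

14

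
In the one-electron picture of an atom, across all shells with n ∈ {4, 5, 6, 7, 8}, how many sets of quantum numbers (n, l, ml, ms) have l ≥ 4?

For each n in the range, tally the orbitals obeying l ≥ 4:
n=5 → 9; n=6 → 20; n=7 → 33; n=8 → 48.
Orbitals: 9 + 20 + 33 + 48 = 110. Including both spin states (ms = ±1/2) gives 2 × 110 = 220 states.

220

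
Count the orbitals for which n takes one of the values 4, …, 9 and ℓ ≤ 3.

96

Go shell by shell, enumerating (ℓ, m_ℓ) with ℓ ≤ 3:
n=4 → 16; n=5 → 16; n=6 → 16; n=7 → 16; n=8 → 16; n=9 → 16.
Total orbitals: 16 + 16 + 16 + 16 + 16 + 16 = 96.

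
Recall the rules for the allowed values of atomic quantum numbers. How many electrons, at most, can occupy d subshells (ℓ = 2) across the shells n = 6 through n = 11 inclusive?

60

A d subshell (ℓ = 2) exists for every n ≥ 3, so shells n = 6, 7, 8, 9, 10, 11 each contribute one — 6 subshells.
Since each d subshell holds 2(2·2+1) = 10 electrons, the total is 6 × 10 = 60.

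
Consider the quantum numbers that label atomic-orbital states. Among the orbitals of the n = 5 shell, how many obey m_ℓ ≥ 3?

3

Orbitals with m_ℓ ≥ 3, by ℓ: ℓ=3 → 1; ℓ=4 → 2.
Total orbitals: 1 + 2 = 3.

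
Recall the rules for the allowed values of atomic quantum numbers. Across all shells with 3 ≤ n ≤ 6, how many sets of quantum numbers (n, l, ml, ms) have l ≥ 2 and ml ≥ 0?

Go shell by shell, enumerating (l, ml) with l ≥ 2 and ml ≥ 0:
n=3 → 3; n=4 → 7; n=5 → 12; n=6 → 18.
Orbitals: 3 + 7 + 12 + 18 = 40. Including both spin states (ms = ±1/2) gives 2 × 40 = 80 states.

80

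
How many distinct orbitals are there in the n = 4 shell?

The n = 4 shell contains n² = 4² = 16 orbitals.

16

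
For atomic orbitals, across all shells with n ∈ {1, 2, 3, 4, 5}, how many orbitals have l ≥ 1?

50

Per-shell orbital counts meeting the constraint:
n=2 → 3; n=3 → 8; n=4 → 15; n=5 → 24.
Total orbitals: 3 + 8 + 15 + 24 = 50.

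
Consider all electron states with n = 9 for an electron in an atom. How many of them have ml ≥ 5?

The n = 9 shell has l = 0 through 8; check each.
Per l-value: l=5 → 1; l=6 → 2; l=7 → 3; l=8 → 4.
Orbitals: 1 + 2 + 3 + 4 = 10. Each orbital carries two spin states, so 10 × 2 = 20 states.

20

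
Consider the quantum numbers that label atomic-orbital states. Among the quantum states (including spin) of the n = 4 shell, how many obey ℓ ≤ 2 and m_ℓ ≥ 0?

With n = 4 the allowed ℓ are 0, 1, …, 3.
The (ℓ, m_ℓ) pairs meeting ℓ ≤ 2 and m_ℓ ≥ 0 give: ℓ=0 → 1; ℓ=1 → 2; ℓ=2 → 3.
Orbitals: 1 + 2 + 3 = 6. Each orbital carries two spin states, so 6 × 2 = 12 states.

12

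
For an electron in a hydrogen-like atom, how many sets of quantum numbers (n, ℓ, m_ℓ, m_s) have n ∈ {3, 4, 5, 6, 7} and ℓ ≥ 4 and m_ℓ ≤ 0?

68

Per-shell orbital counts meeting the constraint:
n=5 → 5; n=6 → 11; n=7 → 18.
Orbitals: 5 + 11 + 18 = 34. Including both spin states (m_s = ±1/2) gives 2 × 34 = 68 states.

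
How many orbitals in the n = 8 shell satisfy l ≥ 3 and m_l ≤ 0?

The n = 8 shell has l = 0 through 7; check each.
The (l, m_l) pairs meeting l ≥ 3 and m_l ≤ 0 give: l=3 → 4; l=4 → 5; l=5 → 6; l=6 → 7; l=7 → 8.
Total orbitals: 4 + 5 + 6 + 7 + 8 = 30.

30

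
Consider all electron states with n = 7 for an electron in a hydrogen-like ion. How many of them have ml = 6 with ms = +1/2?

1

With n = 7 the allowed l are 0, 1, …, 6.
Per l-value: l=6 → 1.
Orbitals: 1. With ms fixed to a single value there is one state per orbital, giving 1 state.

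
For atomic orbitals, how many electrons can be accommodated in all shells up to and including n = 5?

Total orbitals = 1² + 2² + 3² + 4² + 5² = 55. Doubling for spin gives 110 electrons.

110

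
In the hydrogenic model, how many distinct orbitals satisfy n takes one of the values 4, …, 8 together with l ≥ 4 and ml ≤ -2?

40

Count contributing orbitals for each principal shell:
n=5 → 3; n=6 → 7; n=7 → 12; n=8 → 18.
Total orbitals: 3 + 7 + 12 + 18 = 40.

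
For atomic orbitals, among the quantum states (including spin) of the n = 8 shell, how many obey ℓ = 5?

22

The (ℓ, m_ℓ) pairs meeting ℓ = 5 give: ℓ=5 → 11.
Orbitals: 11. Each orbital carries two spin states, so 11 × 2 = 22 states.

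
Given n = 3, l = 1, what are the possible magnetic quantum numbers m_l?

-1, 0, 1

m_l takes every integer from −l to +l. With l = 1 that gives the 3 values -1, 0, 1.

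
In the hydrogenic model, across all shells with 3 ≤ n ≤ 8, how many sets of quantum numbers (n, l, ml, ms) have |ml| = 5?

24

Per-shell orbital counts meeting the constraint:
n=6 → 2; n=7 → 4; n=8 → 6.
Orbitals: 2 + 4 + 6 = 12. Including both spin states (ms = ±1/2) gives 2 × 12 = 24 states.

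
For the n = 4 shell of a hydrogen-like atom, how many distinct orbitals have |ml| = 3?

2

With n = 4 the allowed l are 0, 1, …, 3.
The (l, ml) pairs meeting |ml| = 3 give: l=3 → 2.
Total orbitals: 2.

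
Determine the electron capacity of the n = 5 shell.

50

A shell holds 2n² electrons: 2 × 5² = 2 × 25 = 50.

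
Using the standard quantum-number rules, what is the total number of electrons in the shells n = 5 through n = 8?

Shell n has n² orbitals: 5²=25 + 6²=36 + 7²=49 + 8²=64 = 174 orbitals.
Two spin states per orbital: 2 × 174 = 348 electrons.

348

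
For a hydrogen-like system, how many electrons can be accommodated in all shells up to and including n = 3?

Total orbitals = 1² + 2² + 3² = 14. Doubling for spin gives 28 electrons.

28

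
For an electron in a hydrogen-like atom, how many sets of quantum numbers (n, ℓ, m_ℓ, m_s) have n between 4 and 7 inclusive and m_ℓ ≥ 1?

Work shell by shell — for each n, count the (ℓ, m_ℓ) pairs that satisfy m_ℓ ≥ 1:
n=4 → 6; n=5 → 10; n=6 → 15; n=7 → 21.
Orbitals: 6 + 10 + 15 + 21 = 52. Including both spin states (m_s = ±1/2) gives 2 × 52 = 104 states.

104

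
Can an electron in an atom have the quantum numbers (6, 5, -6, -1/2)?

Not allowed

The magnetic quantum number must satisfy −l ≤ ml ≤ l. With l = 5, ml can only be -5, -4, -3, -2, -1, 0, 1, 2, 3, 4, 5, so ml = -6 is forbidden.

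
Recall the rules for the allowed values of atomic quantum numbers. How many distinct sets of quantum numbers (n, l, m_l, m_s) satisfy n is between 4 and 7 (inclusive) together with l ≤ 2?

For each n in the range, tally the orbitals obeying l ≤ 2:
n=4 → 9; n=5 → 9; n=6 → 9; n=7 → 9.
Orbitals: 9 + 9 + 9 + 9 = 36. Including both spin states (m_s = ±1/2) gives 2 × 36 = 72 states.

72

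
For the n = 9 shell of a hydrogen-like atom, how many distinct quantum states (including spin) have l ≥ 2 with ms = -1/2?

Go through l = 0, …, 8 (the values permitted for n = 9).
Orbitals with l ≥ 2, by l: l=2 → 5; l=3 → 7; l=4 → 9; l=5 → 11; l=6 → 13; l=7 → 15; l=8 → 17.
Orbitals: 5 + 7 + 9 + 11 + 13 + 15 + 17 = 77. With ms fixed to a single value there is one state per orbital, giving 77 states.

77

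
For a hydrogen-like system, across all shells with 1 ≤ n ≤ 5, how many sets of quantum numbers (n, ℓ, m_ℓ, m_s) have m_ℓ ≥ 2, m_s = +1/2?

10

Work shell by shell — for each n, count the (ℓ, m_ℓ) pairs that satisfy m_ℓ ≥ 2:
n=3 → 1; n=4 → 3; n=5 → 6.
Orbitals: 1 + 3 + 6 = 10. With m_s fixed to +1/2 there is one state per orbital, so 10 states.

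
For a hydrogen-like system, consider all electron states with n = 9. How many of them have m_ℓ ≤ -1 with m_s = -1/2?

36

The n = 9 shell has ℓ = 0 through 8; check each.
Contributions: ℓ=1 → 1; ℓ=2 → 2; ℓ=3 → 3; ℓ=4 → 4; ℓ=5 → 5; ℓ=6 → 6; ℓ=7 → 7; ℓ=8 → 8.
Orbitals: 1 + 2 + 3 + 4 + 5 + 6 + 7 + 8 = 36. With m_s fixed to a single value there is one state per orbital, giving 36 states.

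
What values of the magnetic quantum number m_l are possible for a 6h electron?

The 6h subshell has l = 5, and m_l takes every integer from −l to +l. With l = 5 that gives the 11 values -5, -4, -3, -2, -1, 0, 1, 2, 3, 4, 5.

-5, -4, -3, -2, -1, 0, 1, 2, 3, 4, 5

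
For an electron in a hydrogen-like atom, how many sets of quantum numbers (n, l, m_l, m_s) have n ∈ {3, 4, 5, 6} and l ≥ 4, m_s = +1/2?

29

Go shell by shell, enumerating (l, m_l) with l ≥ 4:
n=5 → 9; n=6 → 20.
Orbitals: 9 + 20 = 29. With m_s fixed to +1/2 there is one state per orbital, so 29 states.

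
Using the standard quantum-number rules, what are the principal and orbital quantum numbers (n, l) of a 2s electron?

The leading integer gives n = 2; the letter 's' means l = 0.

n = 2, l = 0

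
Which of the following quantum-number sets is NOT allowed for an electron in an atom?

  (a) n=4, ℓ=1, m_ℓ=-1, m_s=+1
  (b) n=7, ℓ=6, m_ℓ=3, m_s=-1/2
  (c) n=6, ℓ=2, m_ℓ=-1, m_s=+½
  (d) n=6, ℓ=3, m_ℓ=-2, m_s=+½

(a) has m_s = +1, but an electron's spin must be ±1/2.
The remaining sets (b), (c), (d) satisfy all four rules.

(a)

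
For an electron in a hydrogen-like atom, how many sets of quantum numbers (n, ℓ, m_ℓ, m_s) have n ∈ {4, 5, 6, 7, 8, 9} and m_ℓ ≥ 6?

20

Work shell by shell — for each n, count the (ℓ, m_ℓ) pairs that satisfy m_ℓ ≥ 6:
n=7 → 1; n=8 → 3; n=9 → 6.
Orbitals: 1 + 3 + 6 = 10. Including both spin states (m_s = ±1/2) gives 2 × 10 = 20 states.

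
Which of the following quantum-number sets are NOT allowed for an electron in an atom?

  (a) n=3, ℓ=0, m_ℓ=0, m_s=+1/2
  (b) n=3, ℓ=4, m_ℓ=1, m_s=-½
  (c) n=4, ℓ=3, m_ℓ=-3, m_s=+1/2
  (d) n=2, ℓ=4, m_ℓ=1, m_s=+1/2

(b) has ℓ = 4 ≥ n = 3, violating 0 ≤ ℓ ≤ n−1.
(d) has ℓ = 4 ≥ n = 2, violating 0 ≤ ℓ ≤ n−1.
The remaining sets (a), (c) satisfy all four rules.

(b) and (d)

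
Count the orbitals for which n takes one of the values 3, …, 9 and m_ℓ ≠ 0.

For each n in the range, tally the orbitals obeying m_ℓ ≠ 0:
n=3 → 6; n=4 → 12; n=5 → 20; n=6 → 30; n=7 → 42; n=8 → 56; n=9 → 72.
Total orbitals: 6 + 12 + 20 + 30 + 42 + 56 + 72 = 238.

238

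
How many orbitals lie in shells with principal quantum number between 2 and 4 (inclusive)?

Shell n has n² orbitals: 2²=4 + 3²=9 + 4²=16 = 29 orbitals.

29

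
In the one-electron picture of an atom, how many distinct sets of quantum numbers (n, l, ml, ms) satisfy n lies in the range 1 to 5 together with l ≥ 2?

Per-shell orbital counts meeting the constraint:
n=3 → 5; n=4 → 12; n=5 → 21.
Orbitals: 5 + 12 + 21 = 38. Including both spin states (ms = ±1/2) gives 2 × 38 = 76 states.

76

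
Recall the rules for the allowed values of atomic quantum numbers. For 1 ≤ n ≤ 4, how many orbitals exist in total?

Total orbitals = 1² + 2² + 3² + 4² = 30.

30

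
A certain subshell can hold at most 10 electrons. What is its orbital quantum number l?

2(2l+1) = 10 ⇒ 2l+1 = 5 ⇒ l = 2.

l = 2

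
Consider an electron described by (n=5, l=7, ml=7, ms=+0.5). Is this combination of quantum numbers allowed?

Invalid

The orbital quantum number must satisfy 0 ≤ l ≤ n−1. With n = 5 the allowed l values are 0, 1, 2, 3, 4, so l = 7 is out of range.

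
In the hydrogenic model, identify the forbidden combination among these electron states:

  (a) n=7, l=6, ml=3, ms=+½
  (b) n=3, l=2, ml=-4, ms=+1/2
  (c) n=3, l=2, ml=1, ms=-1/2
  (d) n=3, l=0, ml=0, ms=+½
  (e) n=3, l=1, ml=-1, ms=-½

(b)

(b) has |ml| = 4 > l = 2, violating −l ≤ ml ≤ l.
The remaining sets (a), (c), (d), (e) satisfy all four rules.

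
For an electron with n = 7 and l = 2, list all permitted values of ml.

ml takes every integer from −l to +l. With l = 2 that gives the 5 values -2, -1, 0, 1, 2.

-2, -1, 0, 1, 2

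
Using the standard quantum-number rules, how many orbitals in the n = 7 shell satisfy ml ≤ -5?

The (l, ml) pairs meeting ml ≤ -5 give: l=5 → 1; l=6 → 2.
Total orbitals: 1 + 2 = 3.

3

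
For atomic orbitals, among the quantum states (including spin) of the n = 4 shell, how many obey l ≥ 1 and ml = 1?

6

Contributions: l=1 → 1; l=2 → 1; l=3 → 1.
Orbitals: 1 + 1 + 1 = 3. Each orbital carries two spin states, so 3 × 2 = 6 states.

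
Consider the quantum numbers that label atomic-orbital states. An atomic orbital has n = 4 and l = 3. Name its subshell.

l = 3 corresponds to the letter 'f', so the subshell is 4f.

4f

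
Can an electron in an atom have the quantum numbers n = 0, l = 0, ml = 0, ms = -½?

The principal quantum number must be a positive integer (n ≥ 1), but here n = 0.

No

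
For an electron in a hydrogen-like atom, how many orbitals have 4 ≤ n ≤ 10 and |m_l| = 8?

For each n in the range, tally the orbitals obeying |m_l| = 8:
n=9 → 2; n=10 → 4.
Total orbitals: 2 + 4 = 6.

6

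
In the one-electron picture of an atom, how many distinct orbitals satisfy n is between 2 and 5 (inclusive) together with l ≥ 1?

50

Work shell by shell — for each n, count the (l, ml) pairs that satisfy l ≥ 1:
n=2 → 3; n=3 → 8; n=4 → 15; n=5 → 24.
Total orbitals: 3 + 8 + 15 + 24 = 50.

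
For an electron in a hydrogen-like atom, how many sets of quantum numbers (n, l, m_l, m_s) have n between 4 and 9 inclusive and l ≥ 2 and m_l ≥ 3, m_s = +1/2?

56

Per-shell orbital counts meeting the constraint:
n=4 → 1; n=5 → 3; n=6 → 6; n=7 → 10; n=8 → 15; n=9 → 21.
Orbitals: 1 + 3 + 6 + 10 + 15 + 21 = 56. With m_s fixed to +1/2 there is one state per orbital, so 56 states.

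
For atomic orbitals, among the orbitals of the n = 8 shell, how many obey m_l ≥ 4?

Go through l = 0, …, 7 (the values permitted for n = 8).
Per l-value: l=4 → 1; l=5 → 2; l=6 → 3; l=7 → 4.
Total orbitals: 1 + 2 + 3 + 4 = 10.

10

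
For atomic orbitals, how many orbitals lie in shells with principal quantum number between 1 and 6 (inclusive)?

Shell n has n² orbitals: 1²=1 + 2²=4 + 3²=9 + 4²=16 + 5²=25 + 6²=36 = 91 orbitals.

91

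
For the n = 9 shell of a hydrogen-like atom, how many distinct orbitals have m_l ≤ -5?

With n = 9 the allowed l are 0, 1, …, 8.
Orbitals with m_l ≤ -5, by l: l=5 → 1; l=6 → 2; l=7 → 3; l=8 → 4.
Total orbitals: 1 + 2 + 3 + 4 = 10.

10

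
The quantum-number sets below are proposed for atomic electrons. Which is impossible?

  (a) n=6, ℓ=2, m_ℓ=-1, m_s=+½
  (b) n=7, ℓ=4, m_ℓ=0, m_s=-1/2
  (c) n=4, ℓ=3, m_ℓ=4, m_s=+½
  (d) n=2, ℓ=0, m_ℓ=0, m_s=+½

(c)

(c) has |m_ℓ| = 4 > ℓ = 3, violating −ℓ ≤ m_ℓ ≤ ℓ.
The remaining sets (a), (b), (d) satisfy all four rules.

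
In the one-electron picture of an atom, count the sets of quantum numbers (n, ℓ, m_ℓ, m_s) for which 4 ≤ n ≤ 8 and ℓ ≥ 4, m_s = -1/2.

Work shell by shell — for each n, count the (ℓ, m_ℓ) pairs that satisfy ℓ ≥ 4:
n=5 → 9; n=6 → 20; n=7 → 33; n=8 → 48.
Orbitals: 9 + 20 + 33 + 48 = 110. With m_s fixed to -1/2 there is one state per orbital, so 110 states.

110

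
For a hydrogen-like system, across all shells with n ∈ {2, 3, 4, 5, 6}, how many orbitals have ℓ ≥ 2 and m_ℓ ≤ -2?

20

Per-shell orbital counts meeting the constraint:
n=3 → 1; n=4 → 3; n=5 → 6; n=6 → 10.
Total orbitals: 1 + 3 + 6 + 10 = 20.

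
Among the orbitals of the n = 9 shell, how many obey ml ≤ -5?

10

Go through l = 0, …, 8 (the values permitted for n = 9).
Contributions: l=5 → 1; l=6 → 2; l=7 → 3; l=8 → 4.
Total orbitals: 1 + 2 + 3 + 4 = 10.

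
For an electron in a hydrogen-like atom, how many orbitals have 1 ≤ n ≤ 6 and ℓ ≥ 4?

29

Count contributing orbitals for each principal shell:
n=5 → 9; n=6 → 20.
Total orbitals: 9 + 20 = 29.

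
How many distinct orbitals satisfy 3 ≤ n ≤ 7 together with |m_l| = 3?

20

Go shell by shell, enumerating (l, m_l) with |m_l| = 3:
n=4 → 2; n=5 → 4; n=6 → 6; n=7 → 8.
Total orbitals: 2 + 4 + 6 + 8 = 20.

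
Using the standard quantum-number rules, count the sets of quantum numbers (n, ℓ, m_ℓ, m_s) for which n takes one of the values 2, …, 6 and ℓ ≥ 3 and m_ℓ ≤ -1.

For each n in the range, tally the orbitals obeying ℓ ≥ 3 and m_ℓ ≤ -1:
n=4 → 3; n=5 → 7; n=6 → 12.
Orbitals: 3 + 7 + 12 = 22. Including both spin states (m_s = ±1/2) gives 2 × 22 = 44 states.

44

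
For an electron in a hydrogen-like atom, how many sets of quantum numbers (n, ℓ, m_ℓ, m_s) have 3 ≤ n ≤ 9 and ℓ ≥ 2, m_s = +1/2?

Treat each shell separately and count matching orbitals:
n=3 → 5; n=4 → 12; n=5 → 21; n=6 → 32; n=7 → 45; n=8 → 60; n=9 → 77.
Orbitals: 5 + 12 + 21 + 32 + 45 + 60 + 77 = 252. With m_s fixed to +1/2 there is one state per orbital, so 252 states.

252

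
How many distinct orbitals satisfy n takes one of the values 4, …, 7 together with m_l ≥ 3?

20

Go shell by shell, enumerating (l, m_l) with m_l ≥ 3:
n=4 → 1; n=5 → 3; n=6 → 6; n=7 → 10.
Total orbitals: 1 + 3 + 6 + 10 = 20.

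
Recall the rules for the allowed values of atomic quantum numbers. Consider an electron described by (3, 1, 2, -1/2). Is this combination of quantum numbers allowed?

Not allowed

The magnetic quantum number must satisfy −ℓ ≤ m_ℓ ≤ ℓ. With ℓ = 1, m_ℓ can only be -1, 0, 1, so m_ℓ = 2 is forbidden.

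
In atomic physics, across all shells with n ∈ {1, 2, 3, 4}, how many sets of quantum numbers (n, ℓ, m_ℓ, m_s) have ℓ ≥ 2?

Treat each shell separately and count matching orbitals:
n=3 → 5; n=4 → 12.
Orbitals: 5 + 12 = 17. Including both spin states (m_s = ±1/2) gives 2 × 17 = 34 states.

34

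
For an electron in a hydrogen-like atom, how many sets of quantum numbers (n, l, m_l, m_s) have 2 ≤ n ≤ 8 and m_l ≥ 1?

Treat each shell separately and count matching orbitals:
n=2 → 1; n=3 → 3; n=4 → 6; n=5 → 10; n=6 → 15; n=7 → 21; n=8 → 28.
Orbitals: 1 + 3 + 6 + 10 + 15 + 21 + 28 = 84. Including both spin states (m_s = ±1/2) gives 2 × 84 = 168 states.

168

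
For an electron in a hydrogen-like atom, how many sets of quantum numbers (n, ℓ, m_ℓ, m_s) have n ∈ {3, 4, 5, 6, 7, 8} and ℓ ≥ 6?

82

Work shell by shell — for each n, count the (ℓ, m_ℓ) pairs that satisfy ℓ ≥ 6:
n=7 → 13; n=8 → 28.
Orbitals: 13 + 28 = 41. Including both spin states (m_s = ±1/2) gives 2 × 41 = 82 states.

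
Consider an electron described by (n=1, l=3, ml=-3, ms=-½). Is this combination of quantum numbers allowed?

The orbital quantum number must satisfy 0 ≤ l ≤ n−1. With n = 1 the allowed l values are 0, so l = 3 is out of range.

Invalid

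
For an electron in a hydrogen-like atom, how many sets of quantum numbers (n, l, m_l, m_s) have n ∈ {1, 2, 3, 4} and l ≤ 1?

Count contributing orbitals for each principal shell:
n=1 → 1; n=2 → 4; n=3 → 4; n=4 → 4.
Orbitals: 1 + 4 + 4 + 4 = 13. Including both spin states (m_s = ±1/2) gives 2 × 13 = 26 states.

26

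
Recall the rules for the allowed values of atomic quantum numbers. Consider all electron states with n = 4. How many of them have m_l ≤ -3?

The (l, m_l) pairs meeting m_l ≤ -3 give: l=3 → 1.
Orbitals: 1. Each orbital carries two spin states, so 1 × 2 = 2 states.

2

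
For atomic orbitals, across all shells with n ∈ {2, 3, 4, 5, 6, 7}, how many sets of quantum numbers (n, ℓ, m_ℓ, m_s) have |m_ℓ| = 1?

84

Per-shell orbital counts meeting the constraint:
n=2 → 2; n=3 → 4; n=4 → 6; n=5 → 8; n=6 → 10; n=7 → 12.
Orbitals: 2 + 4 + 6 + 8 + 10 + 12 = 42. Including both spin states (m_s = ±1/2) gives 2 × 42 = 84 states.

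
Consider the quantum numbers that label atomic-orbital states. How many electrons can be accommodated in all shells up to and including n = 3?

Total orbitals = 1² + 2² + 3² = 14. Doubling for spin gives 28 electrons.

28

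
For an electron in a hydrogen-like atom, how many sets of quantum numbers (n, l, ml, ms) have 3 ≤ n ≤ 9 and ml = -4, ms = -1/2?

For each n in the range, tally the orbitals obeying ml = -4:
n=5 → 1; n=6 → 2; n=7 → 3; n=8 → 4; n=9 → 5.
Orbitals: 1 + 2 + 3 + 4 + 5 = 15. With ms fixed to -1/2 there is one state per orbital, so 15 states.

15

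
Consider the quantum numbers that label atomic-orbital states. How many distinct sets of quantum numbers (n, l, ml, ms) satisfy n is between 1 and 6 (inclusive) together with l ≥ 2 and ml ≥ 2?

40

Work shell by shell — for each n, count the (l, ml) pairs that satisfy l ≥ 2 and ml ≥ 2:
n=3 → 1; n=4 → 3; n=5 → 6; n=6 → 10.
Orbitals: 1 + 3 + 6 + 10 = 20. Including both spin states (ms = ±1/2) gives 2 × 20 = 40 states.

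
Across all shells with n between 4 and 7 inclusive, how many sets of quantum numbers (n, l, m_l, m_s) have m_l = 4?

Go shell by shell, enumerating (l, m_l) with m_l = 4:
n=5 → 1; n=6 → 2; n=7 → 3.
Orbitals: 1 + 2 + 3 = 6. Including both spin states (m_s = ±1/2) gives 2 × 6 = 12 states.

12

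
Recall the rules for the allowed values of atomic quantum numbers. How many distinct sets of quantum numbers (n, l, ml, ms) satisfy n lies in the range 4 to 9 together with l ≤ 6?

448

Count contributing orbitals for each principal shell:
n=4 → 16; n=5 → 25; n=6 → 36; n=7 → 49; n=8 → 49; n=9 → 49.
Orbitals: 16 + 25 + 36 + 49 + 49 + 49 = 224. Including both spin states (ms = ±1/2) gives 2 × 224 = 448 states.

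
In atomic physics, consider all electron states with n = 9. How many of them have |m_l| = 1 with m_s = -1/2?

For n = 9, l ranges over 0 … 8.
Per l-value: l=1 → 2; l=2 → 2; l=3 → 2; l=4 → 2; l=5 → 2; l=6 → 2; l=7 → 2; l=8 → 2.
Orbitals: 2 + 2 + 2 + 2 + 2 + 2 + 2 + 2 = 16. With m_s fixed to a single value there is one state per orbital, giving 16 states.

16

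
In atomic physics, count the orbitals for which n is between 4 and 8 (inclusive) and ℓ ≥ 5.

74

Treat each shell separately and count matching orbitals:
n=6 → 11; n=7 → 24; n=8 → 39.
Total orbitals: 11 + 24 + 39 = 74.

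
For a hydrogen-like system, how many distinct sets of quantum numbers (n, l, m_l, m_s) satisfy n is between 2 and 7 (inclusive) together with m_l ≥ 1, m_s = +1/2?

56

Treat each shell separately and count matching orbitals:
n=2 → 1; n=3 → 3; n=4 → 6; n=5 → 10; n=6 → 15; n=7 → 21.
Orbitals: 1 + 3 + 6 + 10 + 15 + 21 = 56. With m_s fixed to +1/2 there is one state per orbital, so 56 states.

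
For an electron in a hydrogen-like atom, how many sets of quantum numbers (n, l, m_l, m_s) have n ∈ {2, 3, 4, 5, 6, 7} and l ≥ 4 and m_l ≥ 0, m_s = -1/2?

34

Work shell by shell — for each n, count the (l, m_l) pairs that satisfy l ≥ 4 and m_l ≥ 0:
n=5 → 5; n=6 → 11; n=7 → 18.
Orbitals: 5 + 11 + 18 = 34. With m_s fixed to -1/2 there is one state per orbital, so 34 states.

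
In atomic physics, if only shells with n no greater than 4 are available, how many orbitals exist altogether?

30

Total orbitals = 1² + 2² + 3² + 4² = 30.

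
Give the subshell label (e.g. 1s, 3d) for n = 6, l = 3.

6f

l = 3 corresponds to the letter 'f', so the subshell is 6f.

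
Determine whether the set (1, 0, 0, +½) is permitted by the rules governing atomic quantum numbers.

n = 1 is a positive integer. l = 0 satisfies 0 ≤ l ≤ n−1 = 0. m_l = 0 lies in the range −l … +l (here 0). m_s = +1/2 is one of ±1/2.
All four constraints are satisfied.

Allowed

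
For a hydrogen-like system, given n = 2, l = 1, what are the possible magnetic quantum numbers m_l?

-1, 0, 1

m_l takes every integer from −l to +l. With l = 1 that gives the 3 values -1, 0, 1.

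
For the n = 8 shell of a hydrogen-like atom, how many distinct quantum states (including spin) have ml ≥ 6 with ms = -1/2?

For n = 8, l ranges over 0 … 7.
The (l, ml) pairs meeting ml ≥ 6 give: l=6 → 1; l=7 → 2.
Orbitals: 1 + 2 = 3. With ms fixed to a single value there is one state per orbital, giving 3 states.

3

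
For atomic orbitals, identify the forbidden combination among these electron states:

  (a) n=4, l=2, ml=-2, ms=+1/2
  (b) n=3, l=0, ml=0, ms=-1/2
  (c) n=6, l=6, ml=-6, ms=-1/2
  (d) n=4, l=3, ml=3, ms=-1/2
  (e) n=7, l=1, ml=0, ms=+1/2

(c) has l = 6 ≥ n = 6, violating 0 ≤ l ≤ n−1.
The remaining sets (a), (b), (d), (e) satisfy all four rules.

(c)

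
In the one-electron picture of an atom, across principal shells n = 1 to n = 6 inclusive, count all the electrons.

Shell n has n² orbitals: 1²=1 + 2²=4 + 3²=9 + 4²=16 + 5²=25 + 6²=36 = 91 orbitals.
Two spin states per orbital: 2 × 91 = 182 electrons.

182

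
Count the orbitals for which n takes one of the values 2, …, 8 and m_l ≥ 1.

Work shell by shell — for each n, count the (l, m_l) pairs that satisfy m_l ≥ 1:
n=2 → 1; n=3 → 3; n=4 → 6; n=5 → 10; n=6 → 15; n=7 → 21; n=8 → 28.
Total orbitals: 1 + 3 + 6 + 10 + 15 + 21 + 28 = 84.

84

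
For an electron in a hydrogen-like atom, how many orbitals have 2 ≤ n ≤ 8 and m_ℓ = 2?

21

Count contributing orbitals for each principal shell:
n=3 → 1; n=4 → 2; n=5 → 3; n=6 → 4; n=7 → 5; n=8 → 6.
Total orbitals: 1 + 2 + 3 + 4 + 5 + 6 = 21.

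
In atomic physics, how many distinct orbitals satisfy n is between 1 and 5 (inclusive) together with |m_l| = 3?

Count contributing orbitals for each principal shell:
n=4 → 2; n=5 → 4.
Total orbitals: 2 + 4 = 6.

6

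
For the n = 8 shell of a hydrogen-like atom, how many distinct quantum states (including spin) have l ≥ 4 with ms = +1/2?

The n = 8 shell has l = 0 through 7; check each.
The (l, ml) pairs meeting l ≥ 4 give: l=4 → 9; l=5 → 11; l=6 → 13; l=7 → 15.
Orbitals: 9 + 11 + 13 + 15 = 48. With ms fixed to a single value there is one state per orbital, giving 48 states.

48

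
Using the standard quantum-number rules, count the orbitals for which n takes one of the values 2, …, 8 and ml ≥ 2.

Treat each shell separately and count matching orbitals:
n=3 → 1; n=4 → 3; n=5 → 6; n=6 → 10; n=7 → 15; n=8 → 21.
Total orbitals: 1 + 3 + 6 + 10 + 15 + 21 = 56.

56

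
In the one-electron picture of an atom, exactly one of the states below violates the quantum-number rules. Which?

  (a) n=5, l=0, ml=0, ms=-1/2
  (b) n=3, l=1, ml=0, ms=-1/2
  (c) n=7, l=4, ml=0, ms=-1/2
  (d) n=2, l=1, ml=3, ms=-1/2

(d)

(d) has |ml| = 3 > l = 1, violating −l ≤ ml ≤ l.
The remaining sets (a), (b), (c) satisfy all four rules.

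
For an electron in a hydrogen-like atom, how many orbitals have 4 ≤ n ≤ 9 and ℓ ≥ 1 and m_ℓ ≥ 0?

149

For each n in the range, tally the orbitals obeying ℓ ≥ 1 and m_ℓ ≥ 0:
n=4 → 9; n=5 → 14; n=6 → 20; n=7 → 27; n=8 → 35; n=9 → 44.
Total orbitals: 9 + 14 + 20 + 27 + 35 + 44 = 149.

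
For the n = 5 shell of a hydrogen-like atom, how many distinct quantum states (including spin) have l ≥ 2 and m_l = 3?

4

The n = 5 shell has l = 0 through 4; check each.
Orbitals with l ≥ 2 and m_l = 3, by l: l=3 → 1; l=4 → 1.
Orbitals: 1 + 1 = 2. Each orbital carries two spin states, so 2 × 2 = 4 states.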